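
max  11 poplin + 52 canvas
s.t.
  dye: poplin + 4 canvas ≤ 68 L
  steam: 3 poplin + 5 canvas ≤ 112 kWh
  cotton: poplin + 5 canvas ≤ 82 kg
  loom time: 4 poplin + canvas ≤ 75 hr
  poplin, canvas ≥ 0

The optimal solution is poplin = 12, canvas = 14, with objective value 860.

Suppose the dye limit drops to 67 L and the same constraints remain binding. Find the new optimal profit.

Binding: dye and cotton. Non-binding: steam (6 unused), loom time (13 unused).
By complementary slackness, y = 0 for the non-binding constraints.
Dual feasibility on the basic columns requires 1·y_dye + 1·y_cotton = 11, 4·y_dye + 5·y_cotton = 52.
→ y_dye = 3 and y_cotton = 8.
Δz = y_dye·Δb = 3 × (-1) = -3, so new z* = 860 − 3 = 857.

857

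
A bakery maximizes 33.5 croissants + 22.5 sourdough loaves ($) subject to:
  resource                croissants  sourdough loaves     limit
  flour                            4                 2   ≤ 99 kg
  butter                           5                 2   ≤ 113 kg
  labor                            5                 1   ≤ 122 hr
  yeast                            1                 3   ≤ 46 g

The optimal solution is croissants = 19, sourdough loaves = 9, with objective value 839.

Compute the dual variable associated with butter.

At the optimum: flour uses 94 of 99 (slack = 5); butter uses 113 of 113 (binding); labor uses 104 of 122 (slack = 18); yeast uses 46 of 46 (binding).
By complementary slackness, y = 0 for the non-binding constraints.
From A_Bᵀ y = c: 5·y_butter + 1·y_yeast = 33.5; 2·y_butter + 3·y_yeast = 22.5.
Solving: y_butter = 6, y_yeast = 3.5.
Shadow price of butter = 6.

6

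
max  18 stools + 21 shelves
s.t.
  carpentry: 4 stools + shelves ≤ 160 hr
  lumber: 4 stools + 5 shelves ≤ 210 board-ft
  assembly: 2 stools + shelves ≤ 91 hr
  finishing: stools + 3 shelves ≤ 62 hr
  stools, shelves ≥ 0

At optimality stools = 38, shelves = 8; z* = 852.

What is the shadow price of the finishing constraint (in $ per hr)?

6

Binding: carpentry and finishing. Non-binding: lumber (18 unused), assembly (7 unused).
Since lumber, assembly are not tight, their duals are 0.
Dual feasibility on the basic columns requires 4·y_carpentry + 1·y_finishing = 18, 1·y_carpentry + 3·y_finishing = 21.
→ y_carpentry = 3 and y_finishing = 6.
Shadow price of finishing = 6.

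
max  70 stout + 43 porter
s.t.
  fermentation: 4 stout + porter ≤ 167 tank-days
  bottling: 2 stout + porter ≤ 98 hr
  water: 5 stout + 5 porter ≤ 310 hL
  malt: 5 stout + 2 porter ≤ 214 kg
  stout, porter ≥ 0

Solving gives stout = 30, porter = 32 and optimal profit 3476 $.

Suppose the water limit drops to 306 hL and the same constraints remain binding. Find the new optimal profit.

At the optimum: fermentation uses 152 of 167 (slack = 15); bottling uses 92 of 98 (slack = 6); water uses 310 of 310 (binding); malt uses 214 of 214 (binding).
Slack constraints have shadow price 0 (complementary slackness).
From A_Bᵀ y = c: 5·y_water + 5·y_malt = 70; 5·y_water + 2·y_malt = 43.
→ y_water = 5 and y_malt = 9.
Δz = y_water·Δb = 5 × (-4) = -20, so new z* = 3476 − 20 = 3456.

3456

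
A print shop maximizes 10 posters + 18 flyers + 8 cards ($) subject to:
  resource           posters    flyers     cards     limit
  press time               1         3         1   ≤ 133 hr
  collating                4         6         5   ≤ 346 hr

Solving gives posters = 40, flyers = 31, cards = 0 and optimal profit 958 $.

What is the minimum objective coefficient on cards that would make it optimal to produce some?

At the optimum: press time uses 133 of 133 (binding); collating uses 346 of 346 (binding).
From A_Bᵀ y = c: 1·y_press time + 4·y_collating = 10; 3·y_press time + 6·y_collating = 18.
→ y_press time = 2 and y_collating = 2.
cards enters the basis when its profit ≥ yᵀa₃ = 2·1 + 2·5 = 12.

12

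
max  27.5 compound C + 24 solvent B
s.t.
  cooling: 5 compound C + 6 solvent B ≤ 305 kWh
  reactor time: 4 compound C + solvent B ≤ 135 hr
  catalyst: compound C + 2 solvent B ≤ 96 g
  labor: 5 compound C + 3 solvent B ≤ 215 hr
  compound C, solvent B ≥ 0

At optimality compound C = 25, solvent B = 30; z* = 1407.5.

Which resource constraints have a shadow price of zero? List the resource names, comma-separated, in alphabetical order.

catalyst, reactor time

cooling: 305/305 (binding)
reactor time: 130/135 (slack 5)
catalyst: 85/96 (slack 11)
labor: 215/215 (binding)
By complementary slackness, a constraint with positive slack has shadow price 0 → catalyst, reactor time.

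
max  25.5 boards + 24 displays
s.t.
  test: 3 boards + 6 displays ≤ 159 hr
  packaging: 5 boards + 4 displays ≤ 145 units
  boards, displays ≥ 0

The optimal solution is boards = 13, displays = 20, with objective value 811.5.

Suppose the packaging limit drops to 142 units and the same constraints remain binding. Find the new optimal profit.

Both test and packaging are binding at x*.
Dual feasibility on the basic columns requires 3·y_test + 5·y_packaging = 25.5, 6·y_test + 4·y_packaging = 24.
Solving: y_test = 1, y_packaging = 4.5.
Δz = y_packaging·Δb = 4.5 × (-3) = -13.5, so new z* = 811.5 − 13.5 = 798.

798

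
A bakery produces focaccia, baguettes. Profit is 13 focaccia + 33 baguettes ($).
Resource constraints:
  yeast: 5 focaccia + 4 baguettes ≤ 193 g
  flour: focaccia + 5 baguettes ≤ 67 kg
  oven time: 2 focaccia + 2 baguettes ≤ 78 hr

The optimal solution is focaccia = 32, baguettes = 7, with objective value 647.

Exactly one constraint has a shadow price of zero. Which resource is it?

yeast: 188/193 (slack 5)
flour: 67/67 (binding)
oven time: 78/78 (binding)
By complementary slackness, a constraint with positive slack has shadow price 0 → yeast.

yeast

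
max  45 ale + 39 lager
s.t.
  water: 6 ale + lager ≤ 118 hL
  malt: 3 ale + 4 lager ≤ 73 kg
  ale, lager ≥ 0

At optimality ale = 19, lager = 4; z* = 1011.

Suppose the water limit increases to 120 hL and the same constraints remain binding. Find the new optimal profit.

1017

Both water and malt are binding at x*.
From A_Bᵀ y = c: 6·y_water + 3·y_malt = 45; 1·y_water + 4·y_malt = 39.
This yields shadow prices y_water = 3, y_malt = 9.
Δz = y_water·Δb = 3 × (2) = 6, so new z* = 1011 + 6 = 1017.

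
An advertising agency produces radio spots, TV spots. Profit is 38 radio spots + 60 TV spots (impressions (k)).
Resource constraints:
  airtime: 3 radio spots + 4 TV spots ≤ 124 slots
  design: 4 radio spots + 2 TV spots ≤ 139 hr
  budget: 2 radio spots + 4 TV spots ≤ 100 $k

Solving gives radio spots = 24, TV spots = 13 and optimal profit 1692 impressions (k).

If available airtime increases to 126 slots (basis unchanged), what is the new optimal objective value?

Binding: airtime and budget. Non-binding: design (17 unused).
Slack constraints have shadow price 0 (complementary slackness).
From A_Bᵀ y = c: 3·y_airtime + 2·y_budget = 38; 4·y_airtime + 4·y_budget = 60.
Solving: y_airtime = 8, y_budget = 7.
Δz = y_airtime·Δb = 8 × (2) = 16, so new z* = 1692 + 16 = 1708.

1708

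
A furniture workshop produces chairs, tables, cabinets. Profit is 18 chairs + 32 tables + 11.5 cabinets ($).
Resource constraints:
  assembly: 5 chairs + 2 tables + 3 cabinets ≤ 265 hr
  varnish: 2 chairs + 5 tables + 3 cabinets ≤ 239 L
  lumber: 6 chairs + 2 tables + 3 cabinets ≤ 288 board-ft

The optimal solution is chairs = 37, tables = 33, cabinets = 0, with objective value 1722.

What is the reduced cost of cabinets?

Binding: varnish and lumber. Non-binding: assembly (14 unused).
Since assembly is not tight, its dual is 0.
Dual feasibility on the basic columns requires 2·y_varnish + 6·y_lumber = 18, 5·y_varnish + 2·y_lumber = 32.
→ y_varnish = 6 and y_lumber = 1.
Reduced cost of cabinets: c₃ − yᵀa₃ = 11.5 − (6·3 + 1·3) = 11.5 − 21 = -9.5.

-9.5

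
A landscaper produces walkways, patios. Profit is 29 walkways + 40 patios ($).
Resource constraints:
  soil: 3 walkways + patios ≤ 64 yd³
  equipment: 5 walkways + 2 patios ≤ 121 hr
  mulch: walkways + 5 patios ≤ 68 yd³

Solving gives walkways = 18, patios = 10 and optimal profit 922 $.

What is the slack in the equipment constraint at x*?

equipment used = 5·18 + 2·10 = 110; slack = 121 − 110 = 11.

11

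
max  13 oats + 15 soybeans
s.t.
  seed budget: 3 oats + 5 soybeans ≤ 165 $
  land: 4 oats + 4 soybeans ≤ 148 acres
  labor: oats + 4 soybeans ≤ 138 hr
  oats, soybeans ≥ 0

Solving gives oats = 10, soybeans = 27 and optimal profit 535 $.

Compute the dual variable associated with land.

Check each constraint at x*: seed budget 165/165 (tight); land 148/148 (tight); labor 118/138 (slack 20).
Since labor is not tight, its dual is 0.
From A_Bᵀ y = c: 3·y_seed budget + 4·y_land = 13; 5·y_seed budget + 4·y_land = 15.
This yields shadow prices y_seed budget = 1, y_land = 2.5.
Shadow price of land = 2.5.

2.5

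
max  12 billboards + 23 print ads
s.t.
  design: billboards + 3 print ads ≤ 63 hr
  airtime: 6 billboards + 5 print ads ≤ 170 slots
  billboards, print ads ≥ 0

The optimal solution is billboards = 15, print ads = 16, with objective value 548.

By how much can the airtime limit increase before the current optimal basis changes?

208

Binding constraints: design, airtime. The basis is B = [[1,3],[6,5]] with det -13.
Per unit increase in airtime, x* moves by d = (0.2308, -0.0769).
The basis stays optimal until print ads reaches 0; allowable increase = 208 slots.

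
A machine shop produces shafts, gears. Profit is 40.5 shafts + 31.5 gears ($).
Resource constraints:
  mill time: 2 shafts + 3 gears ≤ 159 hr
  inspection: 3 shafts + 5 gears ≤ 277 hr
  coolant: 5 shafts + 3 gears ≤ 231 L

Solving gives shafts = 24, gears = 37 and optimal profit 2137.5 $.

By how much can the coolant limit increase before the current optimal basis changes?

Binding constraints: mill time, coolant. The basis is B = [[2,3],[5,3]] with det -9.
Per unit increase in coolant, x* moves by d = (0.3333, -0.2222).
The basis stays optimal until gears reaches 0; allowable increase = 166.5 L.

166.5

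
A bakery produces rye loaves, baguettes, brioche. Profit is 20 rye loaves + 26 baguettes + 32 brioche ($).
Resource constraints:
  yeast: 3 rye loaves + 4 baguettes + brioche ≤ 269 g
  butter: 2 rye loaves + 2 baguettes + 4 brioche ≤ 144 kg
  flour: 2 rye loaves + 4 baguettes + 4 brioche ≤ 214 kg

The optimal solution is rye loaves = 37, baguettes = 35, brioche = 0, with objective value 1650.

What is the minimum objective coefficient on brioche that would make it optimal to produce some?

At the optimum: yeast uses 251 of 269 (slack = 18); butter uses 144 of 144 (binding); flour uses 214 of 214 (binding).
By complementary slackness, y = 0 for the non-binding constraint.
From A_Bᵀ y = c: 2·y_butter + 2·y_flour = 20; 2·y_butter + 4·y_flour = 26.
Solving: y_butter = 7, y_flour = 3.
brioche enters the basis when its profit ≥ yᵀa₃ = 7·4 + 3·4 = 40.

40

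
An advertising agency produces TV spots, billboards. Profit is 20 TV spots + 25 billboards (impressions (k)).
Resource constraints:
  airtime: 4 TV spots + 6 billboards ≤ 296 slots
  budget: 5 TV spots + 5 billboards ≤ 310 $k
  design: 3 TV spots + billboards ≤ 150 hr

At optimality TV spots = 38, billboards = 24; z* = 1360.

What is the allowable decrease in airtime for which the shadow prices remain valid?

Binding constraints: airtime, budget. The basis is B = [[4,6],[5,5]] with det -10.
Per unit decrease in airtime, x* moves by d = (0.5, -0.5).
The basis stays optimal until design becomes binding; allowable decrease = 12 slots.

12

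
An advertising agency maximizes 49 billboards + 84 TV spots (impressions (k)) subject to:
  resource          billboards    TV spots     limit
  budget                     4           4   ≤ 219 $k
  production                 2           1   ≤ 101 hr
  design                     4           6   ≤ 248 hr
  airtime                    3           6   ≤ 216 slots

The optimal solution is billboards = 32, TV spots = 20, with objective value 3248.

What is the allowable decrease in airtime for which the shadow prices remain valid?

8.25

Binding constraints: design, airtime. The basis is B = [[4,6],[3,6]] with det 6.
Per unit decrease in airtime, x* moves by d = (1, -0.6667).
The basis stays optimal until budget becomes binding; allowable decrease = 8.25 slots.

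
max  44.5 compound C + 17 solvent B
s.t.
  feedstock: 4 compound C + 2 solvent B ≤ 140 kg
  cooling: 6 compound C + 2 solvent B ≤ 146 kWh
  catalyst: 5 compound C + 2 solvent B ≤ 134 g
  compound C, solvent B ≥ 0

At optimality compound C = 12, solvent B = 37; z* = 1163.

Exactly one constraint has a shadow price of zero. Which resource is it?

feedstock

feedstock: 122/140 (slack 18)
cooling: 146/146 (binding)
catalyst: 134/134 (binding)
By complementary slackness, a constraint with positive slack has shadow price 0 → feedstock.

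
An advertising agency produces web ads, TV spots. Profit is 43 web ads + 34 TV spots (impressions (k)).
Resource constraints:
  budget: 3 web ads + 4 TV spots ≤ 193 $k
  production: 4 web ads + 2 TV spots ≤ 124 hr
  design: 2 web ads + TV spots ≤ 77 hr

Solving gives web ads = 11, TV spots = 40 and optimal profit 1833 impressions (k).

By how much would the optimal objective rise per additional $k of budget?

At the optimum: budget uses 193 of 193 (binding); production uses 124 of 124 (binding); design uses 62 of 77 (slack = 15).
Since design is not tight, its dual is 0.
Dual feasibility on the basic columns requires 3·y_budget + 4·y_production = 43, 4·y_budget + 2·y_production = 34.
Solving: y_budget = 5, y_production = 7.
Shadow price of budget = 5.

5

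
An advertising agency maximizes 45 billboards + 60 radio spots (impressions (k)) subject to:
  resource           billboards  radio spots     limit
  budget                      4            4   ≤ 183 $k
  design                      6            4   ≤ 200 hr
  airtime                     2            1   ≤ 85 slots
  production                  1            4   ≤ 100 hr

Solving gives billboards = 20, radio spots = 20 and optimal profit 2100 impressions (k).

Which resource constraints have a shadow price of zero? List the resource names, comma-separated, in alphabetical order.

airtime, budget

budget: 160/183 (slack 23)
design: 200/200 (binding)
airtime: 60/85 (slack 25)
production: 100/100 (binding)
By complementary slackness, a constraint with positive slack has shadow price 0 → airtime, budget.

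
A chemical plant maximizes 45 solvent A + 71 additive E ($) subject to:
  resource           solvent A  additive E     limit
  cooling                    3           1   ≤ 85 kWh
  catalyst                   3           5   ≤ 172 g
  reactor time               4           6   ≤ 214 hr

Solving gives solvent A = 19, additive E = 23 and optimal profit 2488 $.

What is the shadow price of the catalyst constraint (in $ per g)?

7

Binding: catalyst and reactor time. Non-binding: cooling (5 unused).
Slack constraints have shadow price 0 (complementary slackness).
Dual feasibility on the basic columns requires 3·y_catalyst + 4·y_reactor time = 45, 5·y_catalyst + 6·y_reactor time = 71.
Solving: y_catalyst = 7, y_reactor time = 6.
Shadow price of catalyst = 7.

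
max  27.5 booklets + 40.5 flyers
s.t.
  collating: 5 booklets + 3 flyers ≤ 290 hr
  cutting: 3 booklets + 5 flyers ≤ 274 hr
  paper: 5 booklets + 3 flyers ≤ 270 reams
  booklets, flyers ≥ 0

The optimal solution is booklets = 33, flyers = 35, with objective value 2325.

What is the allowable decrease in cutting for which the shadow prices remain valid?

112

Binding constraints: cutting, paper. The basis is B = [[3,5],[5,3]] with det -16.
Per unit decrease in cutting, x* moves by d = (0.1875, -0.3125).
The basis stays optimal until flyers reaches 0; allowable decrease = 112 hr.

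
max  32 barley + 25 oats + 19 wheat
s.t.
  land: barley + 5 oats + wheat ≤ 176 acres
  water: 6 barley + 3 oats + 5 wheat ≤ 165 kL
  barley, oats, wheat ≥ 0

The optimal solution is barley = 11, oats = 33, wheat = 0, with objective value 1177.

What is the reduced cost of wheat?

-8

At the optimum: land uses 176 of 176 (binding); water uses 165 of 165 (binding).
Dual feasibility on the basic columns requires 1·y_land + 6·y_water = 32, 5·y_land + 3·y_water = 25.
→ y_land = 2 and y_water = 5.
Reduced cost of wheat: c₃ − yᵀa₃ = 19 − (2·1 + 5·5) = 19 − 27 = -8.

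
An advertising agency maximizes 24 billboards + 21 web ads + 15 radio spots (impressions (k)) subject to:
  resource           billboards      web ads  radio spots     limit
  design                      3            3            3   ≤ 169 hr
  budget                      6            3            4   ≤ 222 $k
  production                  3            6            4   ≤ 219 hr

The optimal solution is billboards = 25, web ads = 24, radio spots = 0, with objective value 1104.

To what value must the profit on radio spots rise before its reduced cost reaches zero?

At the optimum: design uses 147 of 169 (slack = 22); budget uses 222 of 222 (binding); production uses 219 of 219 (binding).
By complementary slackness, y = 0 for the non-binding constraint.
Dual feasibility on the basic columns requires 6·y_budget + 3·y_production = 24, 3·y_budget + 6·y_production = 21.
Solving: y_budget = 3, y_production = 2.
radio spots enters the basis when its profit ≥ yᵀa₃ = 3·4 + 2·4 = 20.

20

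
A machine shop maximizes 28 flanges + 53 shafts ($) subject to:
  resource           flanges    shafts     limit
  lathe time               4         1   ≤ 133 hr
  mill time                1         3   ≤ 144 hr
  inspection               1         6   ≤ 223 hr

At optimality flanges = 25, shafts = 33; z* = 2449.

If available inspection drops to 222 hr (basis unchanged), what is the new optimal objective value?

At the optimum: lathe time uses 133 of 133 (binding); mill time uses 124 of 144 (slack = 20); inspection uses 223 of 223 (binding).
Since mill time is not tight, its dual is 0.
The binding rows give the dual system: 4·y_lathe time + 1·y_inspection = 28 and 1·y_lathe time + 6·y_inspection = 53.
Solving: y_lathe time = 5, y_inspection = 8.
Δz = y_inspection·Δb = 8 × (-1) = -8, so new z* = 2449 − 8 = 2441.

2441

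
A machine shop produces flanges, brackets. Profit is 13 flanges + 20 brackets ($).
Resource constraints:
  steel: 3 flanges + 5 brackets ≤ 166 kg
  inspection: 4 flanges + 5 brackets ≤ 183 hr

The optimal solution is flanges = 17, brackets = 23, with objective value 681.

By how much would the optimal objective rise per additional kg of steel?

3

At the optimum: steel uses 166 of 166 (binding); inspection uses 183 of 183 (binding).
Dual feasibility on the basic columns requires 3·y_steel + 4·y_inspection = 13, 5·y_steel + 5·y_inspection = 20.
This yields shadow prices y_steel = 3, y_inspection = 1.
Shadow price of steel = 3.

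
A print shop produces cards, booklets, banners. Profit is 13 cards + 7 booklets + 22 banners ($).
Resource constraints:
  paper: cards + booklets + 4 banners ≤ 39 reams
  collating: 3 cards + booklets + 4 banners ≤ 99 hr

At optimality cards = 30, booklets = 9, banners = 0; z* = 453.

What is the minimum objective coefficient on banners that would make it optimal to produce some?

28

Both paper and collating are binding at x*.
The binding rows give the dual system: 1·y_paper + 3·y_collating = 13 and 1·y_paper + 1·y_collating = 7.
Solving: y_paper = 4, y_collating = 3.
banners enters the basis when its profit ≥ yᵀa₃ = 4·4 + 3·4 = 28.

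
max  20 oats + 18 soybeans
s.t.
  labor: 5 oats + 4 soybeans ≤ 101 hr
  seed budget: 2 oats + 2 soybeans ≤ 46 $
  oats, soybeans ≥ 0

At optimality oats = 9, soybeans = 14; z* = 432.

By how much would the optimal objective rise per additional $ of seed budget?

At the optimum: labor uses 101 of 101 (binding); seed budget uses 46 of 46 (binding).
Dual feasibility on the basic columns requires 5·y_labor + 2·y_seed budget = 20, 4·y_labor + 2·y_seed budget = 18.
This yields shadow prices y_labor = 2, y_seed budget = 5.
Shadow price of seed budget = 5.

5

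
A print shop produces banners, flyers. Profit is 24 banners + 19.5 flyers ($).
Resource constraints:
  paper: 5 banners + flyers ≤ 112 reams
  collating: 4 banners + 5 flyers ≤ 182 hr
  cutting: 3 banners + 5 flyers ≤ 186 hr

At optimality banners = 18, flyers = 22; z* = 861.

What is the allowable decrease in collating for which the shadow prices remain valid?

Binding constraints: paper, collating. The basis is B = [[5,1],[4,5]] with det 21.
Per unit decrease in collating, x* moves by d = (0.0476, -0.2381).
The basis stays optimal until flyers reaches 0; allowable decrease = 92.4 hr.

92.4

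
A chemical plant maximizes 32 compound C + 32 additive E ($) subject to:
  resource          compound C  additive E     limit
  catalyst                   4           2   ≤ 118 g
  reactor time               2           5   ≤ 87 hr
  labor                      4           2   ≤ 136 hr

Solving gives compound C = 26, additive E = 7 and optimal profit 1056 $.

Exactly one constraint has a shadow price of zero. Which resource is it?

catalyst: 118/118 (binding)
reactor time: 87/87 (binding)
labor: 118/136 (slack 18)
By complementary slackness, a constraint with positive slack has shadow price 0 → labor.

labor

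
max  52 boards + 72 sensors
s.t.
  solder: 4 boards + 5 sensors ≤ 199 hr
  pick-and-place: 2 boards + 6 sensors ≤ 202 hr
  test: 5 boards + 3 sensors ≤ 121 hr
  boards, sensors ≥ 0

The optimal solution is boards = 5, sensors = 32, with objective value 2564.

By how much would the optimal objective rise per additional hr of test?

Binding: pick-and-place and test. Non-binding: solder (19 unused).
By complementary slackness, y = 0 for the non-binding constraint.
From A_Bᵀ y = c: 2·y_pick-and-place + 5·y_test = 52; 6·y_pick-and-place + 3·y_test = 72.
This yields shadow prices y_pick-and-place = 8.5, y_test = 7.
Shadow price of test = 7.

7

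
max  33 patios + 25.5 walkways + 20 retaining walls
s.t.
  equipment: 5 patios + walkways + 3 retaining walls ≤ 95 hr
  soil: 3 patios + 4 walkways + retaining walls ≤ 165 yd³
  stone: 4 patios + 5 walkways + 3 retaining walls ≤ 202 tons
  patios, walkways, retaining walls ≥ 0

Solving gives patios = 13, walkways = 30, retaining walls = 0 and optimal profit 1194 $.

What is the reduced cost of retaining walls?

Check each constraint at x*: equipment 95/95 (tight); soil 159/165 (slack 6); stone 202/202 (tight).
Since soil is not tight, its dual is 0.
The binding rows give the dual system: 5·y_equipment + 4·y_stone = 33 and 1·y_equipment + 5·y_stone = 25.5.
→ y_equipment = 3 and y_stone = 4.5.
Reduced cost of retaining walls: c₃ − yᵀa₃ = 20 − (3·3 + 4.5·3) = 20 − 22.5 = -2.5.

-2.5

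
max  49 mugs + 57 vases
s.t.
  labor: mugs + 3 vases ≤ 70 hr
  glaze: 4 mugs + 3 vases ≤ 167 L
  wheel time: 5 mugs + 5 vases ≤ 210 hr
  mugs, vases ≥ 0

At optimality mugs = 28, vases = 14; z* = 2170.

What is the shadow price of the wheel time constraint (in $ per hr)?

At the optimum: labor uses 70 of 70 (binding); glaze uses 154 of 167 (slack = 13); wheel time uses 210 of 210 (binding).
Since glaze is not tight, its dual is 0.
From A_Bᵀ y = c: 1·y_labor + 5·y_wheel time = 49; 3·y_labor + 5·y_wheel time = 57.
Solving: y_labor = 4, y_wheel time = 9.
Shadow price of wheel time = 9.

9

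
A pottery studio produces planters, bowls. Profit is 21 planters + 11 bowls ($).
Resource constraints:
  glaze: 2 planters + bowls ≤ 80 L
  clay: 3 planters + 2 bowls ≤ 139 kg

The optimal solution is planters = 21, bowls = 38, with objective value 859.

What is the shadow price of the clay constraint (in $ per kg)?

At the optimum: glaze uses 80 of 80 (binding); clay uses 139 of 139 (binding).
Dual feasibility on the basic columns requires 2·y_glaze + 3·y_clay = 21, 1·y_glaze + 2·y_clay = 11.
Solving: y_glaze = 9, y_clay = 1.
Shadow price of clay = 1.

1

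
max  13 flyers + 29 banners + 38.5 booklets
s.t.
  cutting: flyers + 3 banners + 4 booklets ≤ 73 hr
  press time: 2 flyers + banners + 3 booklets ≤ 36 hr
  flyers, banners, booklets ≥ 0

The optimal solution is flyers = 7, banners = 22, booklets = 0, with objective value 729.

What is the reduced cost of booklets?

-3.5

Both cutting and press time are binding at x*.
Dual feasibility on the basic columns requires 1·y_cutting + 2·y_press time = 13, 3·y_cutting + 1·y_press time = 29.
→ y_cutting = 9 and y_press time = 2.
Reduced cost of booklets: c₃ − yᵀa₃ = 38.5 − (9·4 + 2·3) = 38.5 − 42 = -3.5.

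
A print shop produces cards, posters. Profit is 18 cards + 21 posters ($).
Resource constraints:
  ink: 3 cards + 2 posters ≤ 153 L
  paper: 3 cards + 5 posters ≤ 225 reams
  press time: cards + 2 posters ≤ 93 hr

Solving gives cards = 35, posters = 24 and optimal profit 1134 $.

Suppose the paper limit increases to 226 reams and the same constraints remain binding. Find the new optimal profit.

1137

Check each constraint at x*: ink 153/153 (tight); paper 225/225 (tight); press time 83/93 (slack 10).
Slack constraints have shadow price 0 (complementary slackness).
From A_Bᵀ y = c: 3·y_ink + 3·y_paper = 18; 2·y_ink + 5·y_paper = 21.
→ y_ink = 3 and y_paper = 3.
Δz = y_paper·Δb = 3 × (1) = 3, so new z* = 1134 + 3 = 1137.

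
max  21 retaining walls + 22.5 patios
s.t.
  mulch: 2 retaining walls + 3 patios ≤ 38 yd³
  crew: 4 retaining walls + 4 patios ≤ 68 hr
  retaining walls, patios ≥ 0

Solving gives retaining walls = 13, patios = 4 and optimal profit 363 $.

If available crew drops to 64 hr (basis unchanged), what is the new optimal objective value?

345

Both mulch and crew are binding at x*.
The binding rows give the dual system: 2·y_mulch + 4·y_crew = 21 and 3·y_mulch + 4·y_crew = 22.5.
→ y_mulch = 1.5 and y_crew = 4.5.
Δz = y_crew·Δb = 4.5 × (-4) = -18, so new z* = 363 − 18 = 345.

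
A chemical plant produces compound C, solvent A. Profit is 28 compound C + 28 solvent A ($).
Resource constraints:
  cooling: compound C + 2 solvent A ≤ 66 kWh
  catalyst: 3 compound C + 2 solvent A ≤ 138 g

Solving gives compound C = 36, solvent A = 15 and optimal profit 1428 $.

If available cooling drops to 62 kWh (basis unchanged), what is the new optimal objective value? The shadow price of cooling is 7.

1400

Δb = -4, so new z* = 1428 + (7)·(-4) = 1428 − 28 = 1400.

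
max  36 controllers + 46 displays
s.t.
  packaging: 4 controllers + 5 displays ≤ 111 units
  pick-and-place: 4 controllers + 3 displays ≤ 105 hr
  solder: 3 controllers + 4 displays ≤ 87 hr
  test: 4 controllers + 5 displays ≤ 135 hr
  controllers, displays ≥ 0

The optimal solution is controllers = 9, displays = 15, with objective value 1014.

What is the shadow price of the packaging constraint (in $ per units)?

At the optimum: packaging uses 111 of 111 (binding); pick-and-place uses 81 of 105 (slack = 24); solder uses 87 of 87 (binding); test uses 111 of 135 (slack = 24).
Slack constraints have shadow price 0 (complementary slackness).
The binding rows give the dual system: 4·y_packaging + 3·y_solder = 36 and 5·y_packaging + 4·y_solder = 46.
Solving: y_packaging = 6, y_solder = 4.
Shadow price of packaging = 6.

6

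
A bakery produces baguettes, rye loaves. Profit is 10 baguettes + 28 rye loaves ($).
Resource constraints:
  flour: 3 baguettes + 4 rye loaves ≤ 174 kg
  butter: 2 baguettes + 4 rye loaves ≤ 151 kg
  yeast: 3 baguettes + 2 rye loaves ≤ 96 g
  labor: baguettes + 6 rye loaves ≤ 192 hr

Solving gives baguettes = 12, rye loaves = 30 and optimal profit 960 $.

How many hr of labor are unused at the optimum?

labor used = 1·12 + 6·30 = 192; slack = 192 − 192 = 0.

0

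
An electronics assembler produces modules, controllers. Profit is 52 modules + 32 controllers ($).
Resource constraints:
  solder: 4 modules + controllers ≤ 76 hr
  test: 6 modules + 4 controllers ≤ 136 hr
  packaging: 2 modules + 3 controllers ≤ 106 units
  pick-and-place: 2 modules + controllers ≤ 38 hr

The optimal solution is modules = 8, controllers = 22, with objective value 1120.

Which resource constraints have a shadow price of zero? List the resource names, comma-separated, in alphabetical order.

packaging, solder

solder: 54/76 (slack 22)
test: 136/136 (binding)
packaging: 82/106 (slack 24)
pick-and-place: 38/38 (binding)
By complementary slackness, a constraint with positive slack has shadow price 0 → packaging, solder.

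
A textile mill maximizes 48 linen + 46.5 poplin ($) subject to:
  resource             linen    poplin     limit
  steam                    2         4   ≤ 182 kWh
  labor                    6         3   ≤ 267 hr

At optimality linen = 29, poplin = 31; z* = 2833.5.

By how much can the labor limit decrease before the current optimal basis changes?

Binding constraints: steam, labor. The basis is B = [[2,4],[6,3]] with det -18.
Per unit decrease in labor, x* moves by d = (-0.2222, 0.1111).
The basis stays optimal until linen reaches 0; allowable decrease = 130.5 hr.

130.5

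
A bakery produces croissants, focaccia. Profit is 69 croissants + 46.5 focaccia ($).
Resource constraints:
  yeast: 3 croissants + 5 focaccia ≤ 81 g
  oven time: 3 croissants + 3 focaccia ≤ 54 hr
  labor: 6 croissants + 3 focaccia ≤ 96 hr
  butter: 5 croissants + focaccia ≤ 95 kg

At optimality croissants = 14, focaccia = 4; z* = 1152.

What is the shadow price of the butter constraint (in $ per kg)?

0

Check each constraint at x*: yeast 62/81 (slack 19); oven time 54/54 (tight); labor 96/96 (tight); butter 74/95 (slack 21).
Slack constraints have shadow price 0 (complementary slackness).
From A_Bᵀ y = c: 3·y_oven time + 6·y_labor = 69; 3·y_oven time + 3·y_labor = 46.5.
→ y_oven time = 8 and y_labor = 7.5.
Shadow price of butter = 0.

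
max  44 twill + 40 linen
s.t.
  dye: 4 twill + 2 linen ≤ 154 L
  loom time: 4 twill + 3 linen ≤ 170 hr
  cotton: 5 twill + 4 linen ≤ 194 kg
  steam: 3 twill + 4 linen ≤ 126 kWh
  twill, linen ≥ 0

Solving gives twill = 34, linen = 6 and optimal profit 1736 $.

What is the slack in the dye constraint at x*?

dye used = 4·34 + 2·6 = 148; slack = 154 − 148 = 6.

6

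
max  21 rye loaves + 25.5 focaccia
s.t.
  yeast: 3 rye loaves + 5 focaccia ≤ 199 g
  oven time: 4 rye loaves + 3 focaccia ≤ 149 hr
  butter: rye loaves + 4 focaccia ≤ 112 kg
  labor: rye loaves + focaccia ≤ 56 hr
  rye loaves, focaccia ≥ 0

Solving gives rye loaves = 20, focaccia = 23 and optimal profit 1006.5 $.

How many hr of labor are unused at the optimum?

labor used = 1·20 + 1·23 = 43; slack = 56 − 43 = 13.

13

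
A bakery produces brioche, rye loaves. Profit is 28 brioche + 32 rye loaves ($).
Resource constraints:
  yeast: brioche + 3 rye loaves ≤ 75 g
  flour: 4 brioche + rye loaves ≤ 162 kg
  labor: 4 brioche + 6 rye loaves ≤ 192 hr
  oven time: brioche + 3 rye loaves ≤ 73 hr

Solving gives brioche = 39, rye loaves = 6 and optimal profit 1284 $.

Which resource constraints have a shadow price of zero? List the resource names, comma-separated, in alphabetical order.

oven time, yeast

yeast: 57/75 (slack 18)
flour: 162/162 (binding)
labor: 192/192 (binding)
oven time: 57/73 (slack 16)
By complementary slackness, a constraint with positive slack has shadow price 0 → oven time, yeast.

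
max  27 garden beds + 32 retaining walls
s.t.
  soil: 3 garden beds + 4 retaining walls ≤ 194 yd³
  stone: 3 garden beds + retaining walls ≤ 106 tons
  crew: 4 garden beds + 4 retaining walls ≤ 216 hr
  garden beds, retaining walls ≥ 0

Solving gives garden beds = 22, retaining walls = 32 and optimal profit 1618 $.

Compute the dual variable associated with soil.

Binding: soil and crew. Non-binding: stone (8 unused).
Since stone is not tight, its dual is 0.
Dual feasibility on the basic columns requires 3·y_soil + 4·y_crew = 27, 4·y_soil + 4·y_crew = 32.
Solving: y_soil = 5, y_crew = 3.
Shadow price of soil = 5.

5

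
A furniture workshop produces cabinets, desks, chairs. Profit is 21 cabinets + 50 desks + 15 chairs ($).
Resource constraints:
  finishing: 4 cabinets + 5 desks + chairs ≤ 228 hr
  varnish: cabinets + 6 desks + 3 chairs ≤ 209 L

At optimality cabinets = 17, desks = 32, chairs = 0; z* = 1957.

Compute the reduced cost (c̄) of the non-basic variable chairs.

-4

Both finishing and varnish are binding at x*.
Dual feasibility on the basic columns requires 4·y_finishing + 1·y_varnish = 21, 5·y_finishing + 6·y_varnish = 50.
Solving: y_finishing = 4, y_varnish = 5.
Reduced cost of chairs: c₃ − yᵀa₃ = 15 − (4·1 + 5·3) = 15 − 19 = -4.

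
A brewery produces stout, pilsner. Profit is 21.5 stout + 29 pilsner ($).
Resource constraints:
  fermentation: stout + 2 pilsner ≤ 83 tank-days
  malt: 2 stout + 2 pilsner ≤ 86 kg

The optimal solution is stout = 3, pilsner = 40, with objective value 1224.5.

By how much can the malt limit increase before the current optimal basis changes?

80

Binding constraints: fermentation, malt. The basis is B = [[1,2],[2,2]] with det -2.
Per unit increase in malt, x* moves by d = (1, -0.5).
The basis stays optimal until pilsner reaches 0; allowable increase = 80 kg.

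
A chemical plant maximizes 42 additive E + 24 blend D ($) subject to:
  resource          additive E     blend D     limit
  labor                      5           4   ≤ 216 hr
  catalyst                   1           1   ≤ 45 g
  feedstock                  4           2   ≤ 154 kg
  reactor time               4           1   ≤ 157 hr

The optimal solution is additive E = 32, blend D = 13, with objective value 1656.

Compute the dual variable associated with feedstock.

9

At the optimum: labor uses 212 of 216 (slack = 4); catalyst uses 45 of 45 (binding); feedstock uses 154 of 154 (binding); reactor time uses 141 of 157 (slack = 16).
Since labor, reactor time are not tight, their duals are 0.
Dual feasibility on the basic columns requires 1·y_catalyst + 4·y_feedstock = 42, 1·y_catalyst + 2·y_feedstock = 24.
→ y_catalyst = 6 and y_feedstock = 9.
Shadow price of feedstock = 9.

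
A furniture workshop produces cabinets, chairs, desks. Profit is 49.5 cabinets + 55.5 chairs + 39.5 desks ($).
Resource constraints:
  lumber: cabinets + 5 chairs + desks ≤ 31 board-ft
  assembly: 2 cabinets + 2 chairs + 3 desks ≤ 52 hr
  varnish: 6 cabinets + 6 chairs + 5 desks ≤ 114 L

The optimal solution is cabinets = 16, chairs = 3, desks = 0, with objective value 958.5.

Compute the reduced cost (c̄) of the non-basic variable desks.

At the optimum: lumber uses 31 of 31 (binding); assembly uses 38 of 52 (slack = 14); varnish uses 114 of 114 (binding).
By complementary slackness, y = 0 for the non-binding constraint.
The binding rows give the dual system: 1·y_lumber + 6·y_varnish = 49.5 and 5·y_lumber + 6·y_varnish = 55.5.
Solving: y_lumber = 1.5, y_varnish = 8.
Reduced cost of desks: c₃ − yᵀa₃ = 39.5 − (1.5·1 + 8·5) = 39.5 − 41.5 = -2.

-2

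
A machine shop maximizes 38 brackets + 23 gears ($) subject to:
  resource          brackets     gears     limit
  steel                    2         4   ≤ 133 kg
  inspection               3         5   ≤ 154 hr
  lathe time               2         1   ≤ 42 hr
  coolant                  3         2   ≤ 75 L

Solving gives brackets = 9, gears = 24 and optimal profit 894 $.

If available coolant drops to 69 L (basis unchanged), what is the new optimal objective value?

Binding: lathe time and coolant. Non-binding: steel (19 unused), inspection (7 unused).
By complementary slackness, y = 0 for the non-binding constraints.
Dual feasibility on the basic columns requires 2·y_lathe time + 3·y_coolant = 38, 1·y_lathe time + 2·y_coolant = 23.
→ y_lathe time = 7 and y_coolant = 8.
Δz = y_coolant·Δb = 8 × (-6) = -48, so new z* = 894 − 48 = 846.

846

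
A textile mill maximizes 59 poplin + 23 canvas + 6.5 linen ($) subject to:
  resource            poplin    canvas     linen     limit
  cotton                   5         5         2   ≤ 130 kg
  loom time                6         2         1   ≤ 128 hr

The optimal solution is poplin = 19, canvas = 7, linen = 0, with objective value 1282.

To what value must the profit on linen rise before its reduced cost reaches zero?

11

Both cotton and loom time are binding at x*.
From A_Bᵀ y = c: 5·y_cotton + 6·y_loom time = 59; 5·y_cotton + 2·y_loom time = 23.
This yields shadow prices y_cotton = 1, y_loom time = 9.
linen enters the basis when its profit ≥ yᵀa₃ = 1·2 + 9·1 = 11.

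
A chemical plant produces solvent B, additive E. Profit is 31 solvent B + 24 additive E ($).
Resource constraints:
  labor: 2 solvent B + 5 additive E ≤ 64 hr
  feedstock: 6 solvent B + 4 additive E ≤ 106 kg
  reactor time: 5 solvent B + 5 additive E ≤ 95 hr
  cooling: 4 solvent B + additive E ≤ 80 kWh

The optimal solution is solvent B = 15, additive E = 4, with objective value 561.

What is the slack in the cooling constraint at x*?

16

cooling used = 4·15 + 1·4 = 64; slack = 80 − 64 = 16.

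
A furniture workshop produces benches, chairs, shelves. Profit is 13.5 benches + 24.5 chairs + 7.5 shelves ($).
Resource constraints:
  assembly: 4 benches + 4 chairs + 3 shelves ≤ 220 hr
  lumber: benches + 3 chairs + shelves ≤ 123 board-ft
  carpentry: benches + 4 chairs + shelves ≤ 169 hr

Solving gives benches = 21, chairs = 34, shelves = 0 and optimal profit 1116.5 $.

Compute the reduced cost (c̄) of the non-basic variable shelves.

-4

At the optimum: assembly uses 220 of 220 (binding); lumber uses 123 of 123 (binding); carpentry uses 157 of 169 (slack = 12).
By complementary slackness, y = 0 for the non-binding constraint.
From A_Bᵀ y = c: 4·y_assembly + 1·y_lumber = 13.5; 4·y_assembly + 3·y_lumber = 24.5.
Solving: y_assembly = 2, y_lumber = 5.5.
Reduced cost of shelves: c₃ − yᵀa₃ = 7.5 − (2·3 + 5.5·1) = 7.5 − 11.5 = -4.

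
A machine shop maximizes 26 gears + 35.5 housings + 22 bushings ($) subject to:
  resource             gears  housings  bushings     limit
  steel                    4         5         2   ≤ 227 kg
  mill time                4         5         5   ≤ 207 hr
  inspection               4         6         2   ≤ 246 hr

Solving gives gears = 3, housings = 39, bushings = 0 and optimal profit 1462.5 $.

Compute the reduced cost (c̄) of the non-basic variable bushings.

Check each constraint at x*: steel 207/227 (slack 20); mill time 207/207 (tight); inspection 246/246 (tight).
By complementary slackness, y = 0 for the non-binding constraint.
From A_Bᵀ y = c: 4·y_mill time + 4·y_inspection = 26; 5·y_mill time + 6·y_inspection = 35.5.
→ y_mill time = 3.5 and y_inspection = 3.
Reduced cost of bushings: c₃ − yᵀa₃ = 22 − (3.5·5 + 3·2) = 22 − 23.5 = -1.5.

-1.5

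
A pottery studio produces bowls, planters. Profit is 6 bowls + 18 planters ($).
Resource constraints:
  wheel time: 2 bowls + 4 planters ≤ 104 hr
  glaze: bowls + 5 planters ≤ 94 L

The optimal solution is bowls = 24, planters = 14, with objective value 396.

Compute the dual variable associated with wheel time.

Check each constraint at x*: wheel time 104/104 (tight); glaze 94/94 (tight).
From A_Bᵀ y = c: 2·y_wheel time + 1·y_glaze = 6; 4·y_wheel time + 5·y_glaze = 18.
Solving: y_wheel time = 2, y_glaze = 2.
Shadow price of wheel time = 2.

2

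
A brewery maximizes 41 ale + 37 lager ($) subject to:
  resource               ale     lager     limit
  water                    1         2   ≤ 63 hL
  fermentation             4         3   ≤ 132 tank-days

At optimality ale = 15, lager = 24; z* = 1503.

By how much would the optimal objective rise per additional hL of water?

5

Check each constraint at x*: water 63/63 (tight); fermentation 132/132 (tight).
Dual feasibility on the basic columns requires 1·y_water + 4·y_fermentation = 41, 2·y_water + 3·y_fermentation = 37.
This yields shadow prices y_water = 5, y_fermentation = 9.
Shadow price of water = 5.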